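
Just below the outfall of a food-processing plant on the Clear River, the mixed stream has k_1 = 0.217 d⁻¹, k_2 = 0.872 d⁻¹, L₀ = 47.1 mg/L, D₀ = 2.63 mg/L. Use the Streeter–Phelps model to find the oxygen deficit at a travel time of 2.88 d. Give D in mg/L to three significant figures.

D ≈ 7.30 mg/L

k_1 L₀/(k_2−k_1) = 0.217×47.1/(0.872−0.217) = 10.22/0.6550 = 15.60 mg/L.
e^(−k_1 t) = e^(−0.217×2.880) = 0.5353; e^(−k_2 t) = e^(−0.872×2.880) = 0.08116.
D = 15.60 × (0.5353 − 0.08116) + 2.63 × 0.08116 = 7.086 + 0.2134 = 7.300 mg/L.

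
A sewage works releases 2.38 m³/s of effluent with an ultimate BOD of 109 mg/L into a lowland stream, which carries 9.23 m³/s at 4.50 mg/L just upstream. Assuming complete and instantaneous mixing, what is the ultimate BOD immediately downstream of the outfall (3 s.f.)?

Flow-weighted mixing: C = (Q_r C_r + Q_w C_w)/(Q_r + Q_w)
= (9.23×4.50 + 2.38×109)/(9.23 + 2.38) = 301.0/11.61 = 25.92 mg/L.

25.9 mg/L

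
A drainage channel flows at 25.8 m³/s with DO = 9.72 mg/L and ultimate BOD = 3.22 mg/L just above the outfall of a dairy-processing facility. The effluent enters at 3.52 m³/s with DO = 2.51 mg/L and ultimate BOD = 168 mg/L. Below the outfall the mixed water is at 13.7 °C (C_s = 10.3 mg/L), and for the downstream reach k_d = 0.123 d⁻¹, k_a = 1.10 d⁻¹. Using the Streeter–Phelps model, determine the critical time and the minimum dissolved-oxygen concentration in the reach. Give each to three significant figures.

t_c ≈ 1.53 d; minimum DO ≈ 8.17 mg/L

Mixed DO = (25.8×9.72 + 3.52×2.51)/(25.8+3.52) = 259.6/29.32 = 8.854 mg/L.
Mixed L₀ = (25.8×3.22 + 3.52×168)/(29.32) = 674.4/29.32 = 23.00 mg/L.
Initial deficit D₀ = C_s − DO₀ = 10.3 − 8.854 = 1.446 mg/L.
t_c = (1/0.9770) ln[(1.10/0.123)(1 − 1.446×0.9770/(0.123×23.00))] = 1.024 × ln(4.479) = 1.535 d.
D_c = (0.123/1.10) × 23.00 × e^(−0.123×1.535) = 0.1118 × 23.00 × 0.8280 = 2.130 mg/L.
Minimum DO = 10.3 − 2.130 = 8.170 mg/L.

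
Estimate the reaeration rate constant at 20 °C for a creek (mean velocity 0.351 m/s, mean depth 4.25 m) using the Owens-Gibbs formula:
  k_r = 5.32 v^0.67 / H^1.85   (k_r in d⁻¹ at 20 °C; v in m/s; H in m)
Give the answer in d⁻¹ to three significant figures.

k_r = 5.32 × 0.351^0.67 / 4.25^1.85 = 5.32 × 0.4959 / 14.54 = 0.1814 d⁻¹.

k_r ≈ 0.181 d⁻¹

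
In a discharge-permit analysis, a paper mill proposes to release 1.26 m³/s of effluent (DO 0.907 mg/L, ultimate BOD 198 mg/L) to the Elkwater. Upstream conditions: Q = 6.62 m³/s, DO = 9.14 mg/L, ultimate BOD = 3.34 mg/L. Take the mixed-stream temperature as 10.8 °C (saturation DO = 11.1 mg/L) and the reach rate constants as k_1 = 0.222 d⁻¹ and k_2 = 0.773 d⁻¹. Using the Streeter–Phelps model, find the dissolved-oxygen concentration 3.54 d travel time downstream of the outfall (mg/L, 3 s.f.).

Mixed DO = (6.62×9.14 + 1.26×0.907)/(6.62+1.26) = 61.65/7.880 = 7.824 mg/L.
Mixed L₀ = (6.62×3.34 + 1.26×198)/(7.880) = 271.6/7.880 = 34.47 mg/L.
Initial deficit D₀ = C_s − DO₀ = 11.1 − 7.824 = 3.276 mg/L.
D(3.54) = [0.222×34.47/(0.773−0.222)](e^(−0.222×3.54) − e^(−0.773×3.54)) + 3.276 e^(−0.773×3.54)
= 13.89 × (0.4557 − 0.06480) + 3.276 × 0.06480 = 5.641 mg/L.
DO = 11.1 − 5.641 = 5.459 mg/L.

DO ≈ 5.46 mg/L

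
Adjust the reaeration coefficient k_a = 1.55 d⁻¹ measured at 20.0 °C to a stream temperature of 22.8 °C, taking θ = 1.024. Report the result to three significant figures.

k_a(T₂) = k_a(T₁) · θ^(T₂−T₁) = 1.55 × 1.024^(22.8−20.0)
= 1.55 × 1.024^2.80 = 1.55 × 1.069 = 1.656 d⁻¹.

k_a ≈ 1.66 d⁻¹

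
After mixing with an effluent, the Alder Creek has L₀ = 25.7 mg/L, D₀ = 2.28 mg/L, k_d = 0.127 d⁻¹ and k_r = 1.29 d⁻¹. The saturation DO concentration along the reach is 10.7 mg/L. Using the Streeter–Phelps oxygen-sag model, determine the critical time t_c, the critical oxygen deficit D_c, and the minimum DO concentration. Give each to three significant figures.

t_c ≈ 0.554 d; D_c ≈ 2.36 mg/L; min DO ≈ 8.34 mg/L

t_c = [1/(k_r−k_d)] ln[(k_r/k_d)(1 − D₀(k_r−k_d)/(k_d L₀))]
= [1/(1.29−0.127)] ln[(1.29/0.127)(1 − 2.28×1.163/(0.127×25.7))]
= (1/1.163) ln[10.16 × 0.1876] = 0.8598 × ln(1.905) = 0.8598 × 0.6447 = 0.5543 d.
L(t_c) = L₀ e^(−k_d t_c) = 25.7 × 0.9320 = 23.95 mg/L, and at the critical point k_r D_c = k_d L, so D_c = (0.127/1.29) × 23.95 = 2.358 mg/L.
Minimum DO = C_s − D_c = 10.7 − 2.358 = 8.342 mg/L.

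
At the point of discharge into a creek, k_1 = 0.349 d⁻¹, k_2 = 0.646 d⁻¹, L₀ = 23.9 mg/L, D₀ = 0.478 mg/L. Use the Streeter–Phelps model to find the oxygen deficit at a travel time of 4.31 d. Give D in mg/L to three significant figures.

D ≈ 4.53 mg/L

k_1 L₀/(k_2−k_1) = 0.349×23.9/(0.646−0.349) = 8.341/0.2970 = 28.08 mg/L.
e^(−k_1 t) = e^(−0.349×4.310) = 0.2222; e^(−k_2 t) = e^(−0.646×4.310) = 0.06177.
D = 28.08 × (0.2222 − 0.06177) + 0.478 × 0.06177 = 4.505 + 0.02953 = 4.535 mg/L.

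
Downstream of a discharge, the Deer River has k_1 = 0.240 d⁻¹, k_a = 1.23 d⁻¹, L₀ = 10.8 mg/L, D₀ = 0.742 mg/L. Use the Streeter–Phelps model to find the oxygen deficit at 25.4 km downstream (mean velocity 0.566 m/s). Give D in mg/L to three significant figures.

Travel time t = x/v = 25.4 km / (0.566 m/s) = 25400 m / 0.566 m/s = 44880 s = 0.5194 d.
k_1 L₀/(k_a−k_1) = 0.240×10.8/(1.23−0.240) = 2.592/0.9900 = 2.618 mg/L.
e^(−k_1 t) = e^(−0.240×0.5194) = 0.8828; e^(−k_a t) = e^(−1.23×0.5194) = 0.5279.
D = 2.618 × (0.8828 − 0.5279) + 0.742 × 0.5279 = 0.9292 + 0.3917 = 1.321 mg/L.

D ≈ 1.32 mg/L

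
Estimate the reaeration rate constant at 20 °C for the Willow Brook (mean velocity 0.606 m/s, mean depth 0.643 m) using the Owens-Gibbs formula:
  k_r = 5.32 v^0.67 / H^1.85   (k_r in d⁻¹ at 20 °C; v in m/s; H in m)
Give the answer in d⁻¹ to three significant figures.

k_r ≈ 8.61 d⁻¹

k_r = 5.32 × 0.606^0.67 / 0.643^1.85 = 5.32 × 0.7149 / 0.4418 = 8.610 d⁻¹.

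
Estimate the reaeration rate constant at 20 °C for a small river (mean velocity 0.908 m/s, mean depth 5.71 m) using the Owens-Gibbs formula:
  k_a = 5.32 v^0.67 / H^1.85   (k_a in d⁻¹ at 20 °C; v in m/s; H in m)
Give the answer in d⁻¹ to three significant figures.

k_a ≈ 0.199 d⁻¹

k_a = 5.32 × 0.908^0.67 / 5.71^1.85 = 5.32 × 0.9374 / 25.11 = 0.1986 d⁻¹.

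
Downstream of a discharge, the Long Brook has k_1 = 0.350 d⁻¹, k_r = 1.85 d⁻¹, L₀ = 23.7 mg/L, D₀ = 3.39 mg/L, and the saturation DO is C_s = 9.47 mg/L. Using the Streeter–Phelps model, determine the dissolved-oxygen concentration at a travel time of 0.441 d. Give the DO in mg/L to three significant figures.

DO ≈ 5.68 mg/L

k_1 L₀/(k_r−k_1) = 0.350×23.7/(1.85−0.350) = 8.295/1.500 = 5.530 mg/L.
e^(−k_1 t) = e^(−0.350×0.4410) = 0.8570; e^(−k_r t) = e^(−1.85×0.4410) = 0.4423.
D = 5.530 × (0.8570 − 0.4423) + 3.39 × 0.4423 = 2.293 + 1.499 = 3.793 mg/L.
DO = C_s − D = 9.47 − 3.793 = 5.677 mg/L.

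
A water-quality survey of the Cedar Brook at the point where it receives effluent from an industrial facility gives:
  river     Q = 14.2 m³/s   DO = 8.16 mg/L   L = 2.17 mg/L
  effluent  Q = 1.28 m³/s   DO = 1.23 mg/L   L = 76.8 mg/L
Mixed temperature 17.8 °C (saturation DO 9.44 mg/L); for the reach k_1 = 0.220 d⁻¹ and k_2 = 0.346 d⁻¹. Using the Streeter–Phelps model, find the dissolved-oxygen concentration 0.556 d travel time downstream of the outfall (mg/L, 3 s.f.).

Mixed DO = (14.2×8.16 + 1.28×1.23)/(14.2+1.28) = 117.4/15.48 = 7.587 mg/L.
Mixed L₀ = (14.2×2.17 + 1.28×76.8)/(15.48) = 129.1/15.48 = 8.341 mg/L.
Initial deficit D₀ = C_s − DO₀ = 9.44 − 7.587 = 1.853 mg/L.
D(0.556) = [0.220×8.341/(0.346−0.220)](e^(−0.220×0.556) − e^(−0.346×0.556)) + 1.853 e^(−0.346×0.556)
= 14.56 × (0.8849 − 0.8250) + 1.853 × 0.8250 = 2.401 mg/L.
DO = 9.44 − 2.401 = 7.039 mg/L.

DO ≈ 7.04 mg/L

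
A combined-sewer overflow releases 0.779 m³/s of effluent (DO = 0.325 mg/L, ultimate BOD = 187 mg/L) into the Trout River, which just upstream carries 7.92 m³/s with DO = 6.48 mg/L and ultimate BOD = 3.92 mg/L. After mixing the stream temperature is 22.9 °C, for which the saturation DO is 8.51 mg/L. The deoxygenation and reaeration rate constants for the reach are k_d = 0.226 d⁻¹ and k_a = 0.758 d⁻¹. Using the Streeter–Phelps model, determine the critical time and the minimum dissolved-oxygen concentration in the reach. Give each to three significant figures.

t_c ≈ 1.61 d; minimum DO ≈ 4.30 mg/L

Mixed DO = (7.92×6.48 + 0.779×0.325)/(7.92+0.779) = 51.57/8.699 = 5.929 mg/L.
Mixed L₀ = (7.92×3.92 + 0.779×187)/(8.699) = 176.7/8.699 = 20.31 mg/L.
Initial deficit D₀ = C_s − DO₀ = 8.51 − 5.929 = 2.581 mg/L.
t_c = (1/0.5320) ln[(0.758/0.226)(1 − 2.581×0.5320/(0.226×20.31))] = 1.880 × ln(2.351) = 1.607 d.
D_c = (0.226/0.758) × 20.31 × e^(−0.226×1.607) = 0.2982 × 20.31 × 0.6955 = 4.213 mg/L.
Minimum DO = 8.51 − 4.213 = 4.297 mg/L.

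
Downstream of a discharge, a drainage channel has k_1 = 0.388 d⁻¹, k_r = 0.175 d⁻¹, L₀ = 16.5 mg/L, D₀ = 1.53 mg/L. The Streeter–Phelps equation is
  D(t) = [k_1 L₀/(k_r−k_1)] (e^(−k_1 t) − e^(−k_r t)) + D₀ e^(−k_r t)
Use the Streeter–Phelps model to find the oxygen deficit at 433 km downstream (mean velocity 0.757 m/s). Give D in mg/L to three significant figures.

D ≈ 7.61 mg/L

Travel time t = x/v = 433 km / (0.757 m/s) = 433000 m / 0.757 m/s = 572000 s = 6.620 d.
k_1 L₀/(k_r−k_1) = 0.388×16.5/(0.175−0.388) = 6.402/-0.2130 = -30.06 mg/L.
e^(−k_1 t) = e^(−0.388×6.620) = 0.07664; e^(−k_r t) = e^(−0.175×6.620) = 0.3139.
D = -30.06 × (0.07664 − 0.3139) + 1.53 × 0.3139 = 7.132 + 0.4803 = 7.613 mg/L.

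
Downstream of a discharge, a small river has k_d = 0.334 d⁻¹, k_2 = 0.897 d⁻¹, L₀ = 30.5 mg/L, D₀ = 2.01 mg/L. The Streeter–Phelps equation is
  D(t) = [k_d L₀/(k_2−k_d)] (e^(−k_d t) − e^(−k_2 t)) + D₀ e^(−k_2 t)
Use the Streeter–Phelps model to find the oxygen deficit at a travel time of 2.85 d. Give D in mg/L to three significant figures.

D ≈ 5.74 mg/L

k_d L₀/(k_2−k_d) = 0.334×30.5/(0.897−0.334) = 10.19/0.5630 = 18.09 mg/L.
e^(−k_d t) = e^(−0.334×2.850) = 0.3860; e^(−k_2 t) = e^(−0.897×2.850) = 0.07758.
D = 18.09 × (0.3860 − 0.07758) + 2.01 × 0.07758 = 5.581 + 0.1559 = 5.737 mg/L.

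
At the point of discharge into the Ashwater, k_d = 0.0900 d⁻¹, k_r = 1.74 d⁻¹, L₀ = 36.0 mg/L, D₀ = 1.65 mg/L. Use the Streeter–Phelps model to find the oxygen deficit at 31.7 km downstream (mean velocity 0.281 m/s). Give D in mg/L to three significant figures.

D ≈ 1.71 mg/L

Travel time t = x/v = 31.7 km / (0.281 m/s) = 31700 m / 0.281 m/s = 112800 s = 1.306 d.
k_d L₀/(k_r−k_d) = 0.0900×36.0/(1.74−0.0900) = 3.240/1.650 = 1.964 mg/L.
e^(−k_d t) = e^(−0.0900×1.306) = 0.8891; e^(−k_r t) = e^(−1.74×1.306) = 0.1031.
D = 1.964 × (0.8891 − 0.1031) + 1.65 × 0.1031 = 1.543 + 0.1701 = 1.714 mg/L.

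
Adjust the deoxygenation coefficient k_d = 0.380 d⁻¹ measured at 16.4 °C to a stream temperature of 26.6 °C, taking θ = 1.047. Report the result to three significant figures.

k_d ≈ 0.607 d⁻¹

k_d(T₂) = k_d(T₁) · θ^(T₂−T₁) = 0.380 × 1.047^(26.6−16.4)
= 0.380 × 1.047^10.2 = 0.380 × 1.598 = 0.6071 d⁻¹.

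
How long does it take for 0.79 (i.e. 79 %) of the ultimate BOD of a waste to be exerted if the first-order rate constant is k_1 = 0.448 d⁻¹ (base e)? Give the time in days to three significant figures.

t ≈ 3.48 d

y/L₀ = 1 − e^(−k_1 t) = 0.79 ⇒ e^(−k_1 t) = 0.210
t = −ln(0.210) / 0.448 = 1.561 / 0.448 = 3.484 d.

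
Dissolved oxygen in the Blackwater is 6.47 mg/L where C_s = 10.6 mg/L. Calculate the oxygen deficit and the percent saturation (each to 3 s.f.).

D = C_s − C = 10.6 − 6.47 = 4.13 mg/L.
% saturation = 6.47/10.6 × 100 = 61.0 %.

D ≈ 4.13 mg/L; 61.0 % saturation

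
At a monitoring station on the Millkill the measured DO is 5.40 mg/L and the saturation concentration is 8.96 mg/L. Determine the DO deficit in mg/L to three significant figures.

D = C_s − C = 8.96 − 5.40 = 3.56 mg/L.

D ≈ 3.56 mg/L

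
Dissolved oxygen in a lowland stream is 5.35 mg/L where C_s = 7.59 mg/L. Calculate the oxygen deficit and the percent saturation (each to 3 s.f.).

D ≈ 2.24 mg/L; 70.5 % saturation

D = C_s − C = 7.59 − 5.35 = 2.24 mg/L.
% saturation = 5.35/7.59 × 100 = 70.5 %.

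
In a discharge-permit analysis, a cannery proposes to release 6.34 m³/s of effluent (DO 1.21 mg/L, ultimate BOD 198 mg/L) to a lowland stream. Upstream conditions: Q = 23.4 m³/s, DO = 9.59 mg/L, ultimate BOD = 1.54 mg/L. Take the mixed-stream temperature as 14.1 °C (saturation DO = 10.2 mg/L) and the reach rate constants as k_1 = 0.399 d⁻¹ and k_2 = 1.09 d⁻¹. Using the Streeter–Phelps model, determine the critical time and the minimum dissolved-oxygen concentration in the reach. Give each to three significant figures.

t_c ≈ 1.31 d; minimum DO ≈ 0.772 mg/L

Mixed DO = (23.4×9.59 + 6.34×1.21)/(23.4+6.34) = 232.1/29.74 = 7.804 mg/L.
Mixed L₀ = (23.4×1.54 + 6.34×198)/(29.74) = 1291/29.74 = 43.42 mg/L.
Initial deficit D₀ = C_s − DO₀ = 10.2 − 7.804 = 2.396 mg/L.
t_c = (1/0.6910) ln[(1.09/0.399)(1 − 2.396×0.6910/(0.399×43.42))] = 1.447 × ln(2.471) = 1.309 d.
D_c = (0.399/1.09) × 43.42 × e^(−0.399×1.309) = 0.3661 × 43.42 × 0.5932 = 9.428 mg/L.
Minimum DO = 10.2 − 9.428 = 0.7719 mg/L.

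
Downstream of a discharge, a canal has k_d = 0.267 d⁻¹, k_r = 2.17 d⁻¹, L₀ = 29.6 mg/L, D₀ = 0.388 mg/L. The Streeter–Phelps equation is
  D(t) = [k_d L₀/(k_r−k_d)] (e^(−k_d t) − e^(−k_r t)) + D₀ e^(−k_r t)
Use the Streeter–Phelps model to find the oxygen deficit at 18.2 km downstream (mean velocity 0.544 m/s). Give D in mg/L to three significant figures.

Travel time t = x/v = 18.2 km / (0.544 m/s) = 18200 m / 0.544 m/s = 33460 s = 0.3872 d.
k_d L₀/(k_r−k_d) = 0.267×29.6/(2.17−0.267) = 7.903/1.903 = 4.153 mg/L.
e^(−k_d t) = e^(−0.267×0.3872) = 0.9018; e^(−k_r t) = e^(−2.17×0.3872) = 0.4316.
D = 4.153 × (0.9018 − 0.4316) + 0.388 × 0.4316 = 1.953 + 0.1675 = 2.120 mg/L.

D ≈ 2.12 mg/L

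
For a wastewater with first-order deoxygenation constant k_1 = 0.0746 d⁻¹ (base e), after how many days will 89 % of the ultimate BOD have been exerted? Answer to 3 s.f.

t ≈ 29.6 d

y/L₀ = 1 − e^(−k_1 t) = 0.89 ⇒ e^(−k_1 t) = 0.110
t = −ln(0.110) / 0.0746 = 2.207 / 0.0746 = 29.59 d.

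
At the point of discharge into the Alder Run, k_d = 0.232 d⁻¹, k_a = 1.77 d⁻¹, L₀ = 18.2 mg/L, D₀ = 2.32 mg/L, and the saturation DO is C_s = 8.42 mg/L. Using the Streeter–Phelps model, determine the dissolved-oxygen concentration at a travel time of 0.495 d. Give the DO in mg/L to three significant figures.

DO ≈ 6.15 mg/L

k_d L₀/(k_a−k_d) = 0.232×18.2/(1.77−0.232) = 4.222/1.538 = 2.745 mg/L.
e^(−k_d t) = e^(−0.232×0.4950) = 0.8915; e^(−k_a t) = e^(−1.77×0.4950) = 0.4164.
D = 2.745 × (0.8915 − 0.4164) + 2.32 × 0.4164 = 1.304 + 0.9660 = 2.270 mg/L.
DO = C_s − D = 8.42 − 2.270 = 6.150 mg/L.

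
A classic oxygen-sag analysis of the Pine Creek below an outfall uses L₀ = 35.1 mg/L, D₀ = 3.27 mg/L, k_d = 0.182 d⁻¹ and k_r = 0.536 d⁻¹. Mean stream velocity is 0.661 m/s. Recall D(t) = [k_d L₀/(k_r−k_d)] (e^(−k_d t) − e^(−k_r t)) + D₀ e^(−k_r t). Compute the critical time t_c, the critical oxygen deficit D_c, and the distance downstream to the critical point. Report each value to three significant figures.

t_c ≈ 2.49 d; D_c ≈ 7.58 mg/L; x_c ≈ 142 km

With k_r/k_d = 2.945 and 1 − D₀(k_r−k_d)/(k_d L₀) = 0.8188,
t_c = ln(2.945 × 0.8188) / (0.536 − 0.182) = ln(2.411) / 0.3540 = 0.8802/0.3540 = 2.486 d.
L(t_c) = L₀ e^(−k_d t_c) = 35.1 × 0.6360 = 22.32 mg/L, and at the critical point k_r D_c = k_d L, so D_c = (0.182/0.536) × 22.32 = 7.580 mg/L.
x_c = v t_c = 0.661 m/s × 2.486 d × 86400 s/d = 142000 m ≈ 142 km.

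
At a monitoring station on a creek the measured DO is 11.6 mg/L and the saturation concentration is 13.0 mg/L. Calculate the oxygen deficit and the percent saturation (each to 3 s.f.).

D = C_s − C = 13.0 − 11.6 = 1.40 mg/L.
% saturation = 11.6/13.0 × 100 = 89.2 %.

D ≈ 1.40 mg/L; 89.2 % saturation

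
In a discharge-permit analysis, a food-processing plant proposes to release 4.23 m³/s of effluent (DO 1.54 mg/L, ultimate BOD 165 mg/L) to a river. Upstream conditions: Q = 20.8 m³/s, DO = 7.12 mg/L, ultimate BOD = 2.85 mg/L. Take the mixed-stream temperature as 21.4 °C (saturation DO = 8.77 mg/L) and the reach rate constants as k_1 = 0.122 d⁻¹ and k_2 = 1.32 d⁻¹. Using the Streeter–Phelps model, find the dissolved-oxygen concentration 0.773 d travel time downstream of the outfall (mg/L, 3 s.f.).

DO ≈ 6.14 mg/L

Mixed DO = (20.8×7.12 + 4.23×1.54)/(20.8+4.23) = 154.6/25.03 = 6.177 mg/L.
Mixed L₀ = (20.8×2.85 + 4.23×165)/(25.03) = 757.2/25.03 = 30.25 mg/L.
Initial deficit D₀ = C_s − DO₀ = 8.77 − 6.177 = 2.593 mg/L.
D(0.773) = [0.122×30.25/(1.32−0.122)](e^(−0.122×0.773) − e^(−1.32×0.773)) + 2.593 e^(−1.32×0.773)
= 3.081 × (0.9100 − 0.3605) + 2.593 × 0.3605 = 2.628 mg/L.
DO = 8.77 − 2.628 = 6.142 mg/L.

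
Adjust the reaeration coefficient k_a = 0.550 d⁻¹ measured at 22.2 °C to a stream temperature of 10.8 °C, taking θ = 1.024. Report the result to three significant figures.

k_a ≈ 0.420 d⁻¹

k_a(T₂) = k_a(T₁) · θ^(T₂−T₁) = 0.550 × 1.024^(10.8−22.2)
= 0.550 × 1.024^-11.4 = 0.550 × 0.7631 = 0.4197 d⁻¹.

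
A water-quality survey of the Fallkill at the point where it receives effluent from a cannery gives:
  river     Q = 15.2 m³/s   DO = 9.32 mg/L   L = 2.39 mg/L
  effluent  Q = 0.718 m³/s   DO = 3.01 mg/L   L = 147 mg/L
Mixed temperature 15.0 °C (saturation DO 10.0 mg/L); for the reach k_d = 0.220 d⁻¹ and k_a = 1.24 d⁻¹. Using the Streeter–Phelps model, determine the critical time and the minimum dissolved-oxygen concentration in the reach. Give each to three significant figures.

Mixed DO = (15.2×9.32 + 0.718×3.01)/(15.2+0.718) = 143.8/15.92 = 9.035 mg/L.
Mixed L₀ = (15.2×2.39 + 0.718×147)/(15.92) = 141.9/15.92 = 8.913 mg/L.
Initial deficit D₀ = C_s − DO₀ = 10.0 − 9.035 = 0.9646 mg/L.
t_c = (1/1.020) ln[(1.24/0.220)(1 − 0.9646×1.020/(0.220×8.913))] = 0.9804 × ln(2.808) = 1.012 d.
D_c = (0.220/1.24) × 8.913 × e^(−0.220×1.012) = 0.1774 × 8.913 × 0.8004 = 1.266 mg/L.
Minimum DO = 10.0 − 1.266 = 8.734 mg/L.

t_c ≈ 1.01 d; minimum DO ≈ 8.73 mg/L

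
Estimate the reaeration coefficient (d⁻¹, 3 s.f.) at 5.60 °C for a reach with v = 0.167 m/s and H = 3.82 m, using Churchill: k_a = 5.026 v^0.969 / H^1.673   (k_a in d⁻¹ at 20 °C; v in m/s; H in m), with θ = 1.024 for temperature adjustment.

k_a ≈ 0.0670 d⁻¹

k_a(20) = 5.026 × 0.167^0.969 / 3.82^1.673 = 5.026 × 0.1765 / 9.414 = 0.09424 d⁻¹.
k_a(5.60) = 0.09424 × 1.024^(5.60−20) = 0.09424 × 0.7107 = 0.06698 d⁻¹.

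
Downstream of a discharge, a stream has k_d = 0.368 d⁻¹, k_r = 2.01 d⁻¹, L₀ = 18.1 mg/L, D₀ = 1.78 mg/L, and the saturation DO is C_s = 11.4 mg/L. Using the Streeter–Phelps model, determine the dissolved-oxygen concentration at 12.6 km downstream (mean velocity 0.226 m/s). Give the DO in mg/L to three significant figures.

Travel time t = x/v = 12.6 km / (0.226 m/s) = 12600 m / 0.226 m/s = 55750 s = 0.6453 d.
k_d L₀/(k_r−k_d) = 0.368×18.1/(2.01−0.368) = 6.661/1.642 = 4.057 mg/L.
e^(−k_d t) = e^(−0.368×0.6453) = 0.7886; e^(−k_r t) = e^(−2.01×0.6453) = 0.2733.
D = 4.057 × (0.7886 − 0.2733) + 1.78 × 0.2733 = 2.090 + 0.4866 = 2.577 mg/L.
DO = C_s − D = 11.4 − 2.577 = 8.823 mg/L.

DO ≈ 8.82 mg/L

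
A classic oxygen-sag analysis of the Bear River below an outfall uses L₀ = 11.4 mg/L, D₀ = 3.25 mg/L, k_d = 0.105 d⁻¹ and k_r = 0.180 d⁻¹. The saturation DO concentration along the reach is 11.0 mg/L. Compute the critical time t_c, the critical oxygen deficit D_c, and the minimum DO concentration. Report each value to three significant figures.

At the critical point dD/dt = 0, so k_d L₀ e^(−k_d t) = k_r D. Substituting D(t) from the Streeter–Phelps equation and solving for t gives
t_c = ln[(k_r/k_d)(1 − D₀(k_r−k_d)/(k_d L₀))] / (k_r−k_d).
Here k_r−k_d = 0.07500 d⁻¹ and 1 − D₀(k_r−k_d)/(k_d L₀) = 1 − 3.25×0.07500/(0.105×11.4) = 0.7964, so
t_c = ln(1.714 × 0.7964) / 0.07500 = 0.3113 / 0.07500 = 4.151 d.
D_c = (k_d/k_r) L₀ e^(−k_d t_c) = (0.105/0.180) × 11.4 × e^(−0.105×4.151) = 0.5833 × 11.4 × 0.6467 = 4.301 mg/L.
Minimum DO = C_s − D_c = 11.0 − 4.301 = 6.699 mg/L.

t_c ≈ 4.15 d; D_c ≈ 4.30 mg/L; min DO ≈ 6.70 mg/L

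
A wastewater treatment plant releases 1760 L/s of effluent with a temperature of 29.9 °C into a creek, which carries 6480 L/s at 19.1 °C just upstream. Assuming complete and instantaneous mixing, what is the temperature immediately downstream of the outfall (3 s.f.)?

Flow-weighted mixing: C = (Q_r C_r + Q_w C_w)/(Q_r + Q_w)
= (6480×19.1 + 1760×29.9)/(6480 + 1760) = 176400/8240 = 21.41 °C.

21.4 °C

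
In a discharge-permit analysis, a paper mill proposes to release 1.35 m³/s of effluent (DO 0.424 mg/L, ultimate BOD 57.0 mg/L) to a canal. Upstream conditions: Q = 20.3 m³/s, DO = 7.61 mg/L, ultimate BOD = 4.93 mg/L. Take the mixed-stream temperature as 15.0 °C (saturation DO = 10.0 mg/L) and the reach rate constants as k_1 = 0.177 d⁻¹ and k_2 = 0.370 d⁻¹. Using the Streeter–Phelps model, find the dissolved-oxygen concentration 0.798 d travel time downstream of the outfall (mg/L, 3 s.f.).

Mixed DO = (20.3×7.61 + 1.35×0.424)/(20.3+1.35) = 155.1/21.65 = 7.162 mg/L.
Mixed L₀ = (20.3×4.93 + 1.35×57.0)/(21.65) = 177.0/21.65 = 8.177 mg/L.
Initial deficit D₀ = C_s − DO₀ = 10.0 − 7.162 = 2.838 mg/L.
D(0.798) = [0.177×8.177/(0.370−0.177)](e^(−0.177×0.798) − e^(−0.370×0.798)) + 2.838 e^(−0.370×0.798)
= 7.499 × (0.8683 − 0.7443) + 2.838 × 0.7443 = 3.042 mg/L.
DO = 10.0 − 3.042 = 6.958 mg/L.

DO ≈ 6.96 mg/L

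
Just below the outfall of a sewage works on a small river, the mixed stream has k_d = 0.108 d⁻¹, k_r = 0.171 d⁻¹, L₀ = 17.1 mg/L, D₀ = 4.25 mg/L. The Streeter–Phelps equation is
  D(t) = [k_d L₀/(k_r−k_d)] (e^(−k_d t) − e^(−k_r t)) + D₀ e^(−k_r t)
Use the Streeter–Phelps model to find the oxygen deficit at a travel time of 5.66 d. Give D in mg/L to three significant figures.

k_d L₀/(k_r−k_d) = 0.108×17.1/(0.171−0.108) = 1.847/0.06300 = 29.31 mg/L.
e^(−k_d t) = e^(−0.108×5.660) = 0.5427; e^(−k_r t) = e^(−0.171×5.660) = 0.3799.
D = 29.31 × (0.5427 − 0.3799) + 4.25 × 0.3799 = 4.771 + 1.615 = 6.386 mg/L.

D ≈ 6.39 mg/L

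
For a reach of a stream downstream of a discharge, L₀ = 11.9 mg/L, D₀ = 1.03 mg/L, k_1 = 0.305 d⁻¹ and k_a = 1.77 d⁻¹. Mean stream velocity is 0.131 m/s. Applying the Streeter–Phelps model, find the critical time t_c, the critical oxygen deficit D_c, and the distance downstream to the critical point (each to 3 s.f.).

t_c = [1/(k_a−k_1)] ln[(k_a/k_1)(1 − D₀(k_a−k_1)/(k_1 L₀))]
= [1/(1.77−0.305)] ln[(1.77/0.305)(1 − 1.03×1.465/(0.305×11.9))]
= (1/1.465) ln[5.803 × 0.5843] = 0.6826 × ln(3.391) = 0.6826 × 1.221 = 0.8334 d.
L(t_c) = L₀ e^(−k_1 t_c) = 11.9 × 0.7755 = 9.229 mg/L, and at the critical point k_a D_c = k_1 L, so D_c = (0.305/1.77) × 9.229 = 1.590 mg/L.
x_c = v t_c = 0.131 m/s × 0.8334 d × 86400 s/d = 9433 m ≈ 9.43 km.

t_c ≈ 0.833 d; D_c ≈ 1.59 mg/L; x_c ≈ 9.43 km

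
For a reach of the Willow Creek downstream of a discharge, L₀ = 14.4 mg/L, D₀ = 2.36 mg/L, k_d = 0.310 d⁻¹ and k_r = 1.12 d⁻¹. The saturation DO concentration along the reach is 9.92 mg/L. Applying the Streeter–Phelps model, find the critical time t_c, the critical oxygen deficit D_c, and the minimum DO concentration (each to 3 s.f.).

t_c ≈ 0.896 d; D_c ≈ 3.02 mg/L; min DO ≈ 6.90 mg/L

At the critical point dD/dt = 0, so k_d L₀ e^(−k_d t) = k_r D. Substituting D(t) from the Streeter–Phelps equation and solving for t gives
t_c = ln[(k_r/k_d)(1 − D₀(k_r−k_d)/(k_d L₀))] / (k_r−k_d).
Here k_r−k_d = 0.8100 d⁻¹ and 1 − D₀(k_r−k_d)/(k_d L₀) = 1 − 2.36×0.8100/(0.310×14.4) = 0.5718, so
t_c = ln(3.613 × 0.5718) / 0.8100 = 0.7255 / 0.8100 = 0.8957 d.
L(t_c) = L₀ e^(−k_d t_c) = 14.4 × 0.7576 = 10.91 mg/L, and at the critical point k_r D_c = k_d L, so D_c = (0.310/1.12) × 10.91 = 3.019 mg/L.
Minimum DO = C_s − D_c = 9.92 − 3.019 = 6.901 mg/L.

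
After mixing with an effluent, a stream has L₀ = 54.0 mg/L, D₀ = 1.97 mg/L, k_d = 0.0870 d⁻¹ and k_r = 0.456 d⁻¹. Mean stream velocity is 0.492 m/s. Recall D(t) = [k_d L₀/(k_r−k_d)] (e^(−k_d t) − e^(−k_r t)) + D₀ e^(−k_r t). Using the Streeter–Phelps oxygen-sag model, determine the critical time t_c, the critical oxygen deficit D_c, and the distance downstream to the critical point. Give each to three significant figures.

t_c = [1/(k_r−k_d)] ln[(k_r/k_d)(1 − D₀(k_r−k_d)/(k_d L₀))]
= [1/(0.456−0.0870)] ln[(0.456/0.0870)(1 − 1.97×0.3690/(0.0870×54.0))]
= (1/0.3690) ln[5.241 × 0.8453] = 2.710 × ln(4.430) = 2.710 × 1.488 = 4.034 d.
D_c = (k_d/k_r) L₀ e^(−k_d t_c) = (0.0870/0.456) × 54.0 × e^(−0.0870×4.034) = 0.1908 × 54.0 × 0.7040 = 7.253 mg/L.
x_c = v t_c = 0.492 m/s × 4.034 d × 86400 s/d = 171500 m ≈ 171 km.

t_c ≈ 4.03 d; D_c ≈ 7.25 mg/L; x_c ≈ 171 km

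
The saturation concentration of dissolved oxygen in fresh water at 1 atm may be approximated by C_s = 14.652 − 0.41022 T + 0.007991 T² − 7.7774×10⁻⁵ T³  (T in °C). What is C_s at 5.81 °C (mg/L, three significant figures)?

C_s = 14.652 − 0.41022×5.81 + 0.007991×5.81² − 7.7774×10⁻⁵×5.81³ = 12.52 mg/L.

C_s ≈ 12.5 mg/L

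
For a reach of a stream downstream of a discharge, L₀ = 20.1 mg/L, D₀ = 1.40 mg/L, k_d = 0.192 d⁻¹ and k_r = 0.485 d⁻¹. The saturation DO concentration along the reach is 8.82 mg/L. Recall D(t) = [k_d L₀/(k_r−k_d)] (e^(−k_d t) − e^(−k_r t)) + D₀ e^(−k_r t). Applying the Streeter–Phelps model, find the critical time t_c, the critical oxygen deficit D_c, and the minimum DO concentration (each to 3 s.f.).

t_c ≈ 2.78 d; D_c ≈ 4.67 mg/L; min DO ≈ 4.15 mg/L

t_c = [1/(k_r−k_d)] ln[(k_r/k_d)(1 − D₀(k_r−k_d)/(k_d L₀))]
= [1/(0.485−0.192)] ln[(0.485/0.192)(1 − 1.40×0.2930/(0.192×20.1))]
= (1/0.2930) ln[2.526 × 0.8937] = 3.413 × ln(2.258) = 3.413 × 0.8143 = 2.779 d.
D_c = (k_d/k_r) L₀ e^(−k_d t_c) = (0.192/0.485) × 20.1 × e^(−0.192×2.779) = 0.3959 × 20.1 × 0.5865 = 4.667 mg/L.
Minimum DO = C_s − D_c = 8.82 − 4.667 = 4.153 mg/L.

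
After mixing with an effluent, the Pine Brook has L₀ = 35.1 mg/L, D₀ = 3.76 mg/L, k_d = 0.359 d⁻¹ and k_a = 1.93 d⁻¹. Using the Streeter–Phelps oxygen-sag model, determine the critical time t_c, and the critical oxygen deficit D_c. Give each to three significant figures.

t_c ≈ 0.668 d; D_c ≈ 5.14 mg/L

t_c = [1/(k_a−k_d)] ln[(k_a/k_d)(1 − D₀(k_a−k_d)/(k_d L₀))]
= [1/(1.93−0.359)] ln[(1.93/0.359)(1 − 3.76×1.571/(0.359×35.1))]
= (1/1.571) ln[5.376 × 0.5312] = 0.6365 × ln(2.856) = 0.6365 × 1.049 = 0.6680 d.
D_c = (k_d/k_a) L₀ e^(−k_d t_c) = (0.359/1.93) × 35.1 × e^(−0.359×0.6680) = 0.1860 × 35.1 × 0.7868 = 5.137 mg/L.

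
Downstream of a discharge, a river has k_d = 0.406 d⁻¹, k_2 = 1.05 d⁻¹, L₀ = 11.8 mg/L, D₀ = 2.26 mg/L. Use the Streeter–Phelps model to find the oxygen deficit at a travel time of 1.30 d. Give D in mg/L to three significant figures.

D ≈ 3.07 mg/L

k_d L₀/(k_2−k_d) = 0.406×11.8/(1.05−0.406) = 4.791/0.6440 = 7.439 mg/L.
e^(−k_d t) = e^(−0.406×1.300) = 0.5899; e^(−k_2 t) = e^(−1.05×1.300) = 0.2554.
D = 7.439 × (0.5899 − 0.2554) + 2.26 × 0.2554 = 2.489 + 0.5772 = 3.066 mg/L.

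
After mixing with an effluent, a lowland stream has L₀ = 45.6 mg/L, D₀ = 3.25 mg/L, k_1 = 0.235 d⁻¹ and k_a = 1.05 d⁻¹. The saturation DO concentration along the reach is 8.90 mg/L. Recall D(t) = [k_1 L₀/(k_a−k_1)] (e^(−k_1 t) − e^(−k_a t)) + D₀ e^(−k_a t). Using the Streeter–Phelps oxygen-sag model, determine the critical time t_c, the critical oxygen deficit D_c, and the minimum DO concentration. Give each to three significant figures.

With k_a/k_1 = 4.468 and 1 − D₀(k_a−k_1)/(k_1 L₀) = 0.7528,
t_c = ln(4.468 × 0.7528) / (1.05 − 0.235) = ln(3.364) / 0.8150 = 1.213/0.8150 = 1.488 d.
L(t_c) = L₀ e^(−k_1 t_c) = 45.6 × 0.7048 = 32.14 mg/L, and at the critical point k_a D_c = k_1 L, so D_c = (0.235/1.05) × 32.14 = 7.193 mg/L.
Minimum DO = C_s − D_c = 8.90 − 7.193 = 1.707 mg/L.

t_c ≈ 1.49 d; D_c ≈ 7.19 mg/L; min DO ≈ 1.71 mg/L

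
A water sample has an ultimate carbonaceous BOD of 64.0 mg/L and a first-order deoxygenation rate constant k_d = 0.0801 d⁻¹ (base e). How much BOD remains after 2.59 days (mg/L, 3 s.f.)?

L ≈ 52.0 mg/L

L_t = L₀ e^(−k_d t) = 64.0 × e^(−0.0801×2.59) = 64.0 × 0.8126 = 52.01 mg/L.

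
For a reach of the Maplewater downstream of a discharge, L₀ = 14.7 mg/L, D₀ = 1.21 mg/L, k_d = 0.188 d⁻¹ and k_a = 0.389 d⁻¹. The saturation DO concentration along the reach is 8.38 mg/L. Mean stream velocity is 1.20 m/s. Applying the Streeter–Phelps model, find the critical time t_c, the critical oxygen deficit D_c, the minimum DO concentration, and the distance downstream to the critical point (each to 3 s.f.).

At the critical point dD/dt = 0, so k_d L₀ e^(−k_d t) = k_a D. Substituting D(t) from the Streeter–Phelps equation and solving for t gives
t_c = ln[(k_a/k_d)(1 − D₀(k_a−k_d)/(k_d L₀))] / (k_a−k_d).
Here k_a−k_d = 0.2010 d⁻¹ and 1 − D₀(k_a−k_d)/(k_d L₀) = 1 − 1.21×0.2010/(0.188×14.7) = 0.9120, so
t_c = ln(2.069 × 0.9120) / 0.2010 = 0.6350 / 0.2010 = 3.159 d.
L(t_c) = L₀ e^(−k_d t_c) = 14.7 × 0.5521 = 8.117 mg/L, and at the critical point k_a D_c = k_d L, so D_c = (0.188/0.389) × 8.117 = 3.923 mg/L.
Minimum DO = C_s − D_c = 8.38 − 3.923 = 4.457 mg/L.
x_c = v t_c = 1.20 m/s × 3.159 d × 86400 s/d = 327600 m ≈ 328 km.

t_c ≈ 3.16 d; D_c ≈ 3.92 mg/L; min DO ≈ 4.46 mg/L; x_c ≈ 328 km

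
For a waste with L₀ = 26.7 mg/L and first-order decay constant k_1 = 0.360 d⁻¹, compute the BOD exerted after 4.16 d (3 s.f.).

y_t = L₀(1 − e^(−k_1 t)) = 26.7 × (1 − e^(−0.360×4.16))
= 26.7 × (1 − 0.2237) = 26.7 × 0.7763 = 20.73 mg/L.

y ≈ 20.7 mg/L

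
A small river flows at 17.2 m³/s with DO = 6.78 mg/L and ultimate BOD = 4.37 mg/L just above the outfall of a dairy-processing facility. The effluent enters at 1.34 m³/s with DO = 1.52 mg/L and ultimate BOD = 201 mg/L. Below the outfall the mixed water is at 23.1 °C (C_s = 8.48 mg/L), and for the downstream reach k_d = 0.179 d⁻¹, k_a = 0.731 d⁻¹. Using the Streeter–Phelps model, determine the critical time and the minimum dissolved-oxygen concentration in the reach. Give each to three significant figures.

Mixed DO = (17.2×6.78 + 1.34×1.52)/(17.2+1.34) = 118.7/18.54 = 6.400 mg/L.
Mixed L₀ = (17.2×4.37 + 1.34×201)/(18.54) = 344.5/18.54 = 18.58 mg/L.
Initial deficit D₀ = C_s − DO₀ = 8.48 − 6.400 = 2.080 mg/L.
t_c = (1/0.5520) ln[(0.731/0.179)(1 − 2.080×0.5520/(0.179×18.58))] = 1.812 × ln(2.674) = 1.782 d.
D_c = (0.179/0.731) × 18.58 × e^(−0.179×1.782) = 0.2449 × 18.58 × 0.7269 = 3.308 mg/L.
Minimum DO = 8.48 − 3.308 = 5.172 mg/L.

t_c ≈ 1.78 d; minimum DO ≈ 5.17 mg/L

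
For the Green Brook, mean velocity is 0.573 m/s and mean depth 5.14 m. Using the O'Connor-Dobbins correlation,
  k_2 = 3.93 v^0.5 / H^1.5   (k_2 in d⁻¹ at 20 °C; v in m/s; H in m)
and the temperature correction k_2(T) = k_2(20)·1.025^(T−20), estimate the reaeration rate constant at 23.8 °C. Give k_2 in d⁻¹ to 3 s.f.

k_2(20) = 3.93 × 0.573^0.5 / 5.14^1.5 = 3.93 × 0.7570 / 11.65 = 0.2553 d⁻¹.
k_2(23.8) = 0.2553 × 1.025^(23.8−20) = 0.2553 × 1.098 = 0.2804 d⁻¹.

k_2 ≈ 0.280 d⁻¹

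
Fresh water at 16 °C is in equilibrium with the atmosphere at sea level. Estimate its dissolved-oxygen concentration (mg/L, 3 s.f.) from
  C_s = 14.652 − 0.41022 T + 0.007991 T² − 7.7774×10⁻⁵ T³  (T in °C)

C_s = 14.652 − 0.41022×16 + 0.007991×16² − 7.7774×10⁻⁵×16³ = 9.816 mg/L.

C_s ≈ 9.82 mg/L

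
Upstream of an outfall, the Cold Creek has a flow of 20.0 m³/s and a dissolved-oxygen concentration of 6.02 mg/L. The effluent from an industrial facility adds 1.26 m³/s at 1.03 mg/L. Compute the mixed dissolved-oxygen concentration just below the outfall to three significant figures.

Flow-weighted mixing: C = (Q_r C_r + Q_w C_w)/(Q_r + Q_w)
= (20.0×6.02 + 1.26×1.03)/(20.0 + 1.26) = 121.7/21.26 = 5.724 mg/L.

5.72 mg/L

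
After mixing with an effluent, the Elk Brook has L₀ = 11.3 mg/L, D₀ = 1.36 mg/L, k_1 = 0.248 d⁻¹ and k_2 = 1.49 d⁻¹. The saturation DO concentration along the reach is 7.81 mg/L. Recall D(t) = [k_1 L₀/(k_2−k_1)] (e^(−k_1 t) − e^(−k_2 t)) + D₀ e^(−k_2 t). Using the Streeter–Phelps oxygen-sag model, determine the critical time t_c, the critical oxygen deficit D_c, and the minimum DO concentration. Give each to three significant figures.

t_c ≈ 0.700 d; D_c ≈ 1.58 mg/L; min DO ≈ 6.23 mg/L

t_c = [1/(k_2−k_1)] ln[(k_2/k_1)(1 − D₀(k_2−k_1)/(k_1 L₀))]
= [1/(1.49−0.248)] ln[(1.49/0.248)(1 − 1.36×1.242/(0.248×11.3))]
= (1/1.242) ln[6.008 × 0.3973] = 0.8052 × ln(2.387) = 0.8052 × 0.8699 = 0.7004 d.
D_c = (k_1/k_2) L₀ e^(−k_1 t_c) = (0.248/1.49) × 11.3 × e^(−0.248×0.7004) = 0.1664 × 11.3 × 0.8405 = 1.581 mg/L.
Minimum DO = C_s − D_c = 7.81 − 1.581 = 6.229 mg/L.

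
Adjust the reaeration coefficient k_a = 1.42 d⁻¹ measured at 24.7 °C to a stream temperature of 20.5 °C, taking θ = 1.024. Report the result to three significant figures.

k_a ≈ 1.29 d⁻¹

k_a(T₂) = k_a(T₁) · θ^(T₂−T₁) = 1.42 × 1.024^(20.5−24.7)
= 1.42 × 1.024^-4.20 = 1.42 × 0.9052 = 1.285 d⁻¹.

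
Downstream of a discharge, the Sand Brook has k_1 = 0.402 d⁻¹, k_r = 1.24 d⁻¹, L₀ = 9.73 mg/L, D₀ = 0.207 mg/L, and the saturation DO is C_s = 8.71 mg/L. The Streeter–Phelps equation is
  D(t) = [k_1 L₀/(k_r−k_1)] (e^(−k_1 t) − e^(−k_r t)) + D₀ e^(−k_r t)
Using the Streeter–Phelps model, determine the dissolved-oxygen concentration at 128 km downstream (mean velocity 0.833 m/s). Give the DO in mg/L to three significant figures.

DO ≈ 6.92 mg/L

Travel time t = x/v = 128 km / (0.833 m/s) = 128000 m / 0.833 m/s = 153700 s = 1.778 d.
k_1 L₀/(k_r−k_1) = 0.402×9.73/(1.24−0.402) = 3.911/0.8380 = 4.668 mg/L.
e^(−k_1 t) = e^(−0.402×1.778) = 0.4892; e^(−k_r t) = e^(−1.24×1.778) = 0.1102.
D = 4.668 × (0.4892 − 0.1102) + 0.207 × 0.1102 = 1.769 + 0.02281 = 1.792 mg/L.
DO = C_s − D = 8.71 − 1.792 = 6.918 mg/L.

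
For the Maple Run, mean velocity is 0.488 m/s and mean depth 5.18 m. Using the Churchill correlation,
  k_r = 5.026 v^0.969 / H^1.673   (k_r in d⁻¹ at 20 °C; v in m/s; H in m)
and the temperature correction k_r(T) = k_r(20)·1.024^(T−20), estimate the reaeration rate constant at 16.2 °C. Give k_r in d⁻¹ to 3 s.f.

k_r(20) = 5.026 × 0.488^0.969 / 5.18^1.673 = 5.026 × 0.4990 / 15.67 = 0.1600 d⁻¹.
k_r(16.2) = 0.1600 × 1.024^(16.2−20) = 0.1600 × 0.9138 = 0.1462 d⁻¹.

k_r ≈ 0.146 d⁻¹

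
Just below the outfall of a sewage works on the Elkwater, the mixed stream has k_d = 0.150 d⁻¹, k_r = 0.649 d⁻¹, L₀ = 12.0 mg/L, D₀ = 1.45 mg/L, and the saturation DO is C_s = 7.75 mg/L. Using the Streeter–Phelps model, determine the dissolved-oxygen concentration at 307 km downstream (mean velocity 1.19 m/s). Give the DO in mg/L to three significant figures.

DO ≈ 5.76 mg/L

Travel time t = x/v = 307 km / (1.19 m/s) = 307000 m / 1.19 m/s = 258000 s = 2.986 d.
k_d L₀/(k_r−k_d) = 0.150×12.0/(0.649−0.150) = 1.800/0.4990 = 3.607 mg/L.
e^(−k_d t) = e^(−0.150×2.986) = 0.6390; e^(−k_r t) = e^(−0.649×2.986) = 0.1440.
D = 3.607 × (0.6390 − 0.1440) + 1.45 × 0.1440 = 1.785 + 0.2088 = 1.994 mg/L.
DO = C_s − D = 7.75 − 1.994 = 5.756 mg/L.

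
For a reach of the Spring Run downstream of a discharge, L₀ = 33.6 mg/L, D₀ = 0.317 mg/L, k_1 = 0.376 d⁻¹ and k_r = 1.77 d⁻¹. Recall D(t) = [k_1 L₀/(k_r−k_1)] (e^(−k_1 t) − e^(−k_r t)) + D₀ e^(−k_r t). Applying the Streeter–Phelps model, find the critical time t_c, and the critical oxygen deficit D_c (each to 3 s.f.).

t_c ≈ 1.09 d; D_c ≈ 4.75 mg/L

t_c = [1/(k_r−k_1)] ln[(k_r/k_1)(1 − D₀(k_r−k_1)/(k_1 L₀))]
= [1/(1.77−0.376)] ln[(1.77/0.376)(1 − 0.317×1.394/(0.376×33.6))]
= (1/1.394) ln[4.707 × 0.9650] = 0.7174 × ln(4.543) = 0.7174 × 1.514 = 1.086 d.
D_c = (k_1/k_r) L₀ e^(−k_1 t_c) = (0.376/1.77) × 33.6 × e^(−0.376×1.086) = 0.2124 × 33.6 × 0.6648 = 4.745 mg/L.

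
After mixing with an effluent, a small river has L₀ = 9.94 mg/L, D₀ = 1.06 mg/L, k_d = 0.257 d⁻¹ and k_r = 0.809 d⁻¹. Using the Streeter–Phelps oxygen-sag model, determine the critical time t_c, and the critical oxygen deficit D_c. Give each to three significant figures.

At the critical point dD/dt = 0, so k_d L₀ e^(−k_d t) = k_r D. Substituting D(t) from the Streeter–Phelps equation and solving for t gives
t_c = ln[(k_r/k_d)(1 − D₀(k_r−k_d)/(k_d L₀))] / (k_r−k_d).
Here k_r−k_d = 0.5520 d⁻¹ and 1 − D₀(k_r−k_d)/(k_d L₀) = 1 − 1.06×0.5520/(0.257×9.94) = 0.7710, so
t_c = ln(3.148 × 0.7710) / 0.5520 = 0.8866 / 0.5520 = 1.606 d.
L(t_c) = L₀ e^(−k_d t_c) = 9.94 × 0.6618 = 6.578 mg/L, and at the critical point k_r D_c = k_d L, so D_c = (0.257/0.809) × 6.578 = 2.090 mg/L.

t_c ≈ 1.61 d; D_c ≈ 2.09 mg/L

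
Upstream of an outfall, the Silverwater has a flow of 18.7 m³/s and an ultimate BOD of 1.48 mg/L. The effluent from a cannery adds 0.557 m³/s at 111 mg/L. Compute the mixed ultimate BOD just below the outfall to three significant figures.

4.65 mg/L

Flow-weighted mixing: C = (Q_r C_r + Q_w C_w)/(Q_r + Q_w)
= (18.7×1.48 + 0.557×111)/(18.7 + 0.557) = 89.50/19.26 = 4.648 mg/L.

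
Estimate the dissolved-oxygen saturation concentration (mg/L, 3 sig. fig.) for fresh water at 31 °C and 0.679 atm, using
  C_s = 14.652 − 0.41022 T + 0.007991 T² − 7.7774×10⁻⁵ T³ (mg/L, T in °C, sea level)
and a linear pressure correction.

At sea level: C_s = 14.652 − 0.41022×31 + 0.007991×31² − 7.7774×10⁻⁵×31³ = 7.298 mg/L.
Pressure correction: C_s' = 7.298 × 0.679 = 4.955 mg/L.

C_s ≈ 4.96 mg/L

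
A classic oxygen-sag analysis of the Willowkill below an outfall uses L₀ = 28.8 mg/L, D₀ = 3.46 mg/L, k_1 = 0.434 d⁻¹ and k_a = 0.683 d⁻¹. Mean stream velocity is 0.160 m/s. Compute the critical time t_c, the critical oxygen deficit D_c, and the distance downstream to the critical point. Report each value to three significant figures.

t_c = [1/(k_a−k_1)] ln[(k_a/k_1)(1 − D₀(k_a−k_1)/(k_1 L₀))]
= [1/(0.683−0.434)] ln[(0.683/0.434)(1 − 3.46×0.2490/(0.434×28.8))]
= (1/0.2490) ln[1.574 × 0.9311] = 4.016 × ln(1.465) = 4.016 × 0.3820 = 1.534 d.
D_c = (k_1/k_a) L₀ e^(−k_1 t_c) = (0.434/0.683) × 28.8 × e^(−0.434×1.534) = 0.6354 × 28.8 × 0.5138 = 9.403 mg/L.
x_c = v t_c = 0.160 m/s × 1.534 d × 86400 s/d = 21210 m ≈ 21.2 km.

t_c ≈ 1.53 d; D_c ≈ 9.40 mg/L; x_c ≈ 21.2 km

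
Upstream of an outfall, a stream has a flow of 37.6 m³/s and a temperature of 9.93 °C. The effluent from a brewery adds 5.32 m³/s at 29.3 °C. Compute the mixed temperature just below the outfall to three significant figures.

Flow-weighted mixing: C = (Q_r C_r + Q_w C_w)/(Q_r + Q_w)
= (37.6×9.93 + 5.32×29.3)/(37.6 + 5.32) = 529.2/42.92 = 12.33 °C.

12.3 °C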